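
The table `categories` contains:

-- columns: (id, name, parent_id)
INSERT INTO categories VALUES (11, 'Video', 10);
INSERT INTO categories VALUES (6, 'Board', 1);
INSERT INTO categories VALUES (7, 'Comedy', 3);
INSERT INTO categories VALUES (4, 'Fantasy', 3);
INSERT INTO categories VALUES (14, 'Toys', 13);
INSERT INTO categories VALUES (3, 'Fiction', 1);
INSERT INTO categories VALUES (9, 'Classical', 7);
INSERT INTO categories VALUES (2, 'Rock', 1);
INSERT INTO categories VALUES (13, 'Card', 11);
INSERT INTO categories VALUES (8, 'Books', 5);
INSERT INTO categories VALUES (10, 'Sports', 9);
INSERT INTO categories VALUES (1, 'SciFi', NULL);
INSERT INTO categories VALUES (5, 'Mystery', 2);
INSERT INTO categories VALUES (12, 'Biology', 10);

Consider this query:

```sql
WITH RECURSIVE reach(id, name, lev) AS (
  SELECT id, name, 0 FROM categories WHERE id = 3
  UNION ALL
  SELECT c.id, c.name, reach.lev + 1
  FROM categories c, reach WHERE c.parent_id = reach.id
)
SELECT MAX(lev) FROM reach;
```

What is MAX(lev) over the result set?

6

Base: id=3 (Fiction) at lev 0.
Iteration 1: rows with parent_id in {3} -> Fantasy (id 4, lev 1), Comedy (id 7, lev 1).
Iteration 2: rows with parent_id in {4,7} -> Classical (id 9, lev 2).
Iteration 3: rows with parent_id in {9} -> Sports (id 10, lev 3).
Iteration 4: rows with parent_id in {10} -> Video (id 11, lev 4), Biology (id 12, lev 4).
Iteration 5: rows with parent_id in {11,12} -> Card (id 13, lev 5).
Iteration 6: rows with parent_id in {13} -> Toys (id 14, lev 6).
Iteration 7: no rows with parent_id in {14}; recursion stops.
lev values: 0, 1, 1, 2, 3, 4, 4, 5, 6; the maximum is 6.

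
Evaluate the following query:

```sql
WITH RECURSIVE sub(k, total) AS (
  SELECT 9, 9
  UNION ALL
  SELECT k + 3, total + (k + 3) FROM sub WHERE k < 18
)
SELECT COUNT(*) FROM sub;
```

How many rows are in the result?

4

Base: k=9, total=9.
Iteration 1: 9 < 18 holds -> k = 9 + 3 = 12, total = 9 + 12 = 21.
Iteration 2: 12 < 18 holds -> k = 12 + 3 = 15, total = 21 + 15 = 36.
Iteration 3: 15 < 18 holds -> k = 15 + 3 = 18, total = 36 + 18 = 54.
Iteration 4: 18 < 18 fails; recursion stops.
Total rows emitted: 4.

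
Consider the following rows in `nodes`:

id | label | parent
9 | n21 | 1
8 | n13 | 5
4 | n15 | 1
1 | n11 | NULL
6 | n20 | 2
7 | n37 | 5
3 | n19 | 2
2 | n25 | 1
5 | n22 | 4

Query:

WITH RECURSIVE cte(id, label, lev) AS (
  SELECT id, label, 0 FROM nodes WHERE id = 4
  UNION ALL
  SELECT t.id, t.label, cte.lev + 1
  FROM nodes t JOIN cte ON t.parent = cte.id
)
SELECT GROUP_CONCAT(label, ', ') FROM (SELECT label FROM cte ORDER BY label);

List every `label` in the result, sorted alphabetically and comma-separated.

n13, n15, n22, n37

Base: id=4 (n15) at lev 0.
Iteration 1: rows with parent in {4} -> n22 (id 5, lev 1).
Iteration 2: rows with parent in {5} -> n37 (id 7, lev 2), n13 (id 8, lev 2).
Iteration 3: no rows with parent in {7,8}; recursion stops.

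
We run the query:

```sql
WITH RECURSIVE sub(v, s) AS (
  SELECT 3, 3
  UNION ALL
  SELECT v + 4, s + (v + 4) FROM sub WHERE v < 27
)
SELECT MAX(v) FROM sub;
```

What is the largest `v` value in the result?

27

Base: v=3, s=3.
Iteration 1: 3 < 27 holds -> v = 3 + 4 = 7, s = 3 + 7 = 10.
Iteration 2: 7 < 27 holds -> v = 7 + 4 = 11, s = 10 + 11 = 21.
Iteration 3: 11 < 27 holds -> v = 11 + 4 = 15, s = 21 + 15 = 36.
Iteration 4: 15 < 27 holds -> v = 15 + 4 = 19, s = 36 + 19 = 55.
Iteration 5: 19 < 27 holds -> v = 19 + 4 = 23, s = 55 + 23 = 78.
Iteration 6: 23 < 27 holds -> v = 23 + 4 = 27, s = 78 + 27 = 105.
Iteration 7: 27 < 27 fails; recursion stops.
v values: 3, 7, 11, 15, 19, 23, 27; the maximum is 27.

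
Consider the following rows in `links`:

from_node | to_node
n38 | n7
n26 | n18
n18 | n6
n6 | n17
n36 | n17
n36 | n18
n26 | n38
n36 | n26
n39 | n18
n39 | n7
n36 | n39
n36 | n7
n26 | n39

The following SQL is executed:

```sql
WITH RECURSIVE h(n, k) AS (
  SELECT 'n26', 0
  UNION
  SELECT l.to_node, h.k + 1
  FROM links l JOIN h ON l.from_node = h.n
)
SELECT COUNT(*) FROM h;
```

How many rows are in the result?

Base: (n26, k=0).
Iteration 1: edges from {n26} -> (n18, k=1), (n38, k=1), (n39, k=1).
Iteration 2: edges from {n18,n38,n39} -> (n18, k=2), (n6, k=2), (n7, k=2). [UNION drops 1 duplicate row(s)]
Iteration 3: edges from {n18,n6,n7} -> (n17, k=3), (n6, k=3).
Iteration 4: edges from {n17,n6} -> (n17, k=4).
Iteration 5: no outgoing edges from {n17}; recursion stops.
Total rows emitted: 10.

10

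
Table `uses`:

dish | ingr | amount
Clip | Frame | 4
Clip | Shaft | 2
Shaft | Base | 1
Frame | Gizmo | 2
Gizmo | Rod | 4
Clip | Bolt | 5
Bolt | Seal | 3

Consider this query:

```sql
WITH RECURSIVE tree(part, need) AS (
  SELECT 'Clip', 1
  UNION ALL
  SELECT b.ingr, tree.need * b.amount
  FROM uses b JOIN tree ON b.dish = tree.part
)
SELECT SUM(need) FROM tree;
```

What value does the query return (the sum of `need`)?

Base: (Clip, need=1).
Iteration 1: components of {Clip} -> Bolt = 1*5 = 5, Frame = 1*4 = 4, Shaft = 1*2 = 2.
Iteration 2: components of {Bolt,Frame,Shaft} -> Base = 2*1 = 2, Gizmo = 4*2 = 8, Seal = 5*3 = 15.
Iteration 3: components of {Base,Gizmo,Seal} -> Rod = 8*4 = 32.
Iteration 4: no further components; recursion stops.
SUM(need) = 1 + 4 + 2 + 5 + 8 + 2 + 15 + 32 = 69.

69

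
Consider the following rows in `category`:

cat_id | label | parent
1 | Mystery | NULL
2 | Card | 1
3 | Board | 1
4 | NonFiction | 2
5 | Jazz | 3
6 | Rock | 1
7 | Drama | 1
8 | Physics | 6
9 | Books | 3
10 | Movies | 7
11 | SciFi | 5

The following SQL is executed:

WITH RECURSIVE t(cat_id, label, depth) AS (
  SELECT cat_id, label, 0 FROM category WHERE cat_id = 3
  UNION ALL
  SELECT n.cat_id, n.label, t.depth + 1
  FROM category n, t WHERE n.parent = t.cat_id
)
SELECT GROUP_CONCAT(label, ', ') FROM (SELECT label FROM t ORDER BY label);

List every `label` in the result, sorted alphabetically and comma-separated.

Board, Books, Jazz, SciFi

Base: cat_id=3 (Board) at depth 0.
Iteration 1: rows with parent in {3} -> Jazz (id 5, depth 1), Books (id 9, depth 1).
Iteration 2: rows with parent in {5,9} -> SciFi (id 11, depth 2).
Iteration 3: no rows with parent in {11}; recursion stops.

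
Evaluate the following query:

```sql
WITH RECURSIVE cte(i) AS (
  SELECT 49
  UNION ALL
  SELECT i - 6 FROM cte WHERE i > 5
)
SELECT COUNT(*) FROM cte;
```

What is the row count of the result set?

9

Base: i=49.
Iteration 1: 49 > 5 holds -> i = 49 - 6 = 43.
Iteration 2: 43 > 5 holds -> i = 43 - 6 = 37.
Iteration 3: 37 > 5 holds -> i = 37 - 6 = 31.
Iteration 4: 31 > 5 holds -> i = 31 - 6 = 25.
Iteration 5: 25 > 5 holds -> i = 25 - 6 = 19.
Iteration 6: 19 > 5 holds -> i = 19 - 6 = 13.
Iteration 7: 13 > 5 holds -> i = 13 - 6 = 7.
Iteration 8: 7 > 5 holds -> i = 7 - 6 = 1.
Iteration 9: 1 > 5 fails; recursion stops.
Total rows emitted: 9.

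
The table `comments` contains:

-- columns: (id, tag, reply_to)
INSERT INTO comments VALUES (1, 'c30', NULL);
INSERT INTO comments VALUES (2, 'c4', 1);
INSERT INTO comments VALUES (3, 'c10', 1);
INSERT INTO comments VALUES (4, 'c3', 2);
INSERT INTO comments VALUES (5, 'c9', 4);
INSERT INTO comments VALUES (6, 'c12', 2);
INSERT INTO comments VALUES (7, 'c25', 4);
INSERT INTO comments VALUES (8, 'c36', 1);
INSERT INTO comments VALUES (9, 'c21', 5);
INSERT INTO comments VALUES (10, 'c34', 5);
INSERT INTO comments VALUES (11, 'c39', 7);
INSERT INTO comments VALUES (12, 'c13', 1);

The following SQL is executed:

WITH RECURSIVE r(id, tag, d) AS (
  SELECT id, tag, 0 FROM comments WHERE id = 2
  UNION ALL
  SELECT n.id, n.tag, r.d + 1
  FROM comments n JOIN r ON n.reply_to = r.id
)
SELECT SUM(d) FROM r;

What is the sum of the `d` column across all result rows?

Base: id=2 (c4) at d 0.
Iteration 1: rows with reply_to in {2} -> c3 (id 4, d 1), c12 (id 6, d 1).
Iteration 2: rows with reply_to in {4,6} -> c9 (id 5, d 2), c25 (id 7, d 2).
Iteration 3: rows with reply_to in {5,7} -> c21 (id 9, d 3), c34 (id 10, d 3), c39 (id 11, d 3).
Iteration 4: no rows with reply_to in {9,10,11}; recursion stops.
SUM(d) = 0 + 1 + 1 + 2 + 2 + 3 + 3 + 3 = 15.

15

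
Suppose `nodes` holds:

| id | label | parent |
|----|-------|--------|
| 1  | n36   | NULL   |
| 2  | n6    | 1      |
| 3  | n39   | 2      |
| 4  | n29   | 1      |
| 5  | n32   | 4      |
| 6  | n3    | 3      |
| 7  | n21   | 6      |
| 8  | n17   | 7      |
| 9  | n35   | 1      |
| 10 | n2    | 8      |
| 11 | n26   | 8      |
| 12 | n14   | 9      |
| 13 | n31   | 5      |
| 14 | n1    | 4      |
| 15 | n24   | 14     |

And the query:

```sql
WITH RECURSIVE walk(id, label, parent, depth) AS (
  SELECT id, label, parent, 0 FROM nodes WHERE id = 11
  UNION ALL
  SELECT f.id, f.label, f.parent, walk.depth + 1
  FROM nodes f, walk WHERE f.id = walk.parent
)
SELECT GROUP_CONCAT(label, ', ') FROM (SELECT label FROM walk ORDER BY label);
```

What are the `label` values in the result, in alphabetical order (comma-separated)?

n17, n21, n26, n3, n36, n39, n6

Base: id=11 (n26), parent=8, depth 0.
Iteration 1: join on id=8 -> n17 (id 8, parent=7, depth 1).
Iteration 2: join on id=7 -> n21 (id 7, parent=6, depth 2).
Iteration 3: join on id=6 -> n3 (id 6, parent=3, depth 3).
Iteration 4: join on id=3 -> n39 (id 3, parent=2, depth 4).
Iteration 5: join on id=2 -> n6 (id 2, parent=1, depth 5).
Iteration 6: join on id=1 -> n36 (id 1, parent=NULL, depth 6).
Iteration 7: parent is NULL; no match; recursion stops.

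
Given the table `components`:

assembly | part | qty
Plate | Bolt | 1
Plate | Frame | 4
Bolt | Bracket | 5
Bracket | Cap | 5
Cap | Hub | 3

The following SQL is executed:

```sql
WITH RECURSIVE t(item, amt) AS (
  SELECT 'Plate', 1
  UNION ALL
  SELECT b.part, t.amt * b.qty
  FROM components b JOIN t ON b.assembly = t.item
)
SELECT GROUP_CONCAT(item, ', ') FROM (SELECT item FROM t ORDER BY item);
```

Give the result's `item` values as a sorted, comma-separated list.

Bolt, Bracket, Cap, Frame, Hub, Plate

Base: (Plate, amt=1).
Iteration 1: components of {Plate} -> Bolt = 1*1 = 1, Frame = 1*4 = 4.
Iteration 2: components of {Bolt,Frame} -> Bracket = 1*5 = 5.
Iteration 3: components of {Bracket} -> Cap = 5*5 = 25.
Iteration 4: components of {Cap} -> Hub = 25*3 = 75.
Iteration 5: no further components; recursion stops.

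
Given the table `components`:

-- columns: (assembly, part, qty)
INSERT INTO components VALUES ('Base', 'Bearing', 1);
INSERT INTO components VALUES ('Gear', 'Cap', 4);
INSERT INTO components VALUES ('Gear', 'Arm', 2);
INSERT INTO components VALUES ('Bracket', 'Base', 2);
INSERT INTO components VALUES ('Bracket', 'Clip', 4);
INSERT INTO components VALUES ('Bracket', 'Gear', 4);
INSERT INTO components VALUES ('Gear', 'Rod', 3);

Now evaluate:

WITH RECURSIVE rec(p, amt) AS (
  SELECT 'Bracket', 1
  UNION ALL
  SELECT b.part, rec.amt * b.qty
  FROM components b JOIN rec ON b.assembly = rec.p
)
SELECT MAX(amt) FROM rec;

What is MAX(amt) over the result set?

Base: (Bracket, amt=1).
Iteration 1: components of {Bracket} -> Base = 1*2 = 2, Clip = 1*4 = 4, Gear = 1*4 = 4.
Iteration 2: components of {Base,Clip,Gear} -> Arm = 4*2 = 8, Bearing = 2*1 = 2, Cap = 4*4 = 16, Rod = 4*3 = 12.
Iteration 3: no further components; recursion stops.
amt values: 1, 4, 2, 4, 16, 8, 12, 2; the maximum is 16.

16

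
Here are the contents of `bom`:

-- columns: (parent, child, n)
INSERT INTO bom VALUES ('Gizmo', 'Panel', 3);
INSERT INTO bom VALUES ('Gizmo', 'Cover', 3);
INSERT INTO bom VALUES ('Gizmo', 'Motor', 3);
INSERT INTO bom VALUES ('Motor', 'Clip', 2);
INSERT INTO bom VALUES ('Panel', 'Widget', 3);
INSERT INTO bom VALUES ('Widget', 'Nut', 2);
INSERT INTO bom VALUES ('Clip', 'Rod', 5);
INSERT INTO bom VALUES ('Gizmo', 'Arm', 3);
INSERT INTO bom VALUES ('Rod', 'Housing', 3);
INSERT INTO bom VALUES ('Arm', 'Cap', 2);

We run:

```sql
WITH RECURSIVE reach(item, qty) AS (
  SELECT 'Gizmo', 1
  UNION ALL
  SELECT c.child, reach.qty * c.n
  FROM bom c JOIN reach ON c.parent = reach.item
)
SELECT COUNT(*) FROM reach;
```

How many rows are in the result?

Base: (Gizmo, qty=1).
Iteration 1: components of {Gizmo} -> Arm = 1*3 = 3, Cover = 1*3 = 3, Motor = 1*3 = 3, Panel = 1*3 = 3.
Iteration 2: components of {Arm,Cover,Motor,Panel} -> Cap = 3*2 = 6, Clip = 3*2 = 6, Widget = 3*3 = 9.
Iteration 3: components of {Cap,Clip,Widget} -> Nut = 9*2 = 18, Rod = 6*5 = 30.
Iteration 4: components of {Nut,Rod} -> Housing = 30*3 = 90.
Iteration 5: no further components; recursion stops.
Total rows emitted: 11.

11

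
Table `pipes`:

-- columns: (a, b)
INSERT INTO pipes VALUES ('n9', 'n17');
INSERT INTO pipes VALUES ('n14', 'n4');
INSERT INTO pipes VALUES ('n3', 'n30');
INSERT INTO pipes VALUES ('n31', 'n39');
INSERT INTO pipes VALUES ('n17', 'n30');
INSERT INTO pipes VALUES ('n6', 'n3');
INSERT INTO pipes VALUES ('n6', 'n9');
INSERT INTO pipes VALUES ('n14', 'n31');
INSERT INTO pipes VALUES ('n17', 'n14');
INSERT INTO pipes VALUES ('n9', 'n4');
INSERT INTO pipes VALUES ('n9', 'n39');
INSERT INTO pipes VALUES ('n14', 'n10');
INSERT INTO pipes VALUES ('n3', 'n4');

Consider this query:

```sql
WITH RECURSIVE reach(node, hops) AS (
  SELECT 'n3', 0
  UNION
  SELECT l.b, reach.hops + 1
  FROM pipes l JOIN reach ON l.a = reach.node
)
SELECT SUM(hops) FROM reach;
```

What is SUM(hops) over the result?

Base: (n3, hops=0).
Iteration 1: edges from {n3} -> (n30, hops=1), (n4, hops=1).
Iteration 2: no outgoing edges from {n30,n4}; recursion stops.
SUM(hops) = 0 + 1 + 1 = 2.

2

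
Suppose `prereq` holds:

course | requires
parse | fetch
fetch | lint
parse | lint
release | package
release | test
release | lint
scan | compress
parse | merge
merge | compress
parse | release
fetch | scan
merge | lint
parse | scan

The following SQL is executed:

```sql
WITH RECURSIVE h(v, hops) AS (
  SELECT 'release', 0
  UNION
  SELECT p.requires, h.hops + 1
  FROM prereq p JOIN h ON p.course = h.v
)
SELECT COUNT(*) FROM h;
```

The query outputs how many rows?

Base: (release, hops=0).
Iteration 1: edges from {release} -> (lint, hops=1), (package, hops=1), (test, hops=1).
Iteration 2: no outgoing edges from {lint,package,test}; recursion stops.
Total rows emitted: 4.

4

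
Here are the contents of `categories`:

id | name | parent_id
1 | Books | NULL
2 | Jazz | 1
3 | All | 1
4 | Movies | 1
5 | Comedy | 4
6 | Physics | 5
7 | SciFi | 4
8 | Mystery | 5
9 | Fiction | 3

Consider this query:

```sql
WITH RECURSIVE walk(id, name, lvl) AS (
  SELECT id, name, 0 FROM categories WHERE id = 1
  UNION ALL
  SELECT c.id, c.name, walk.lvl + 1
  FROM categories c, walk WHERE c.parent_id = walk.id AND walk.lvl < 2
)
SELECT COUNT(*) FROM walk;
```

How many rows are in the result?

Base: id=1 (Books) at lvl 0.
Iteration 1: rows with parent_id in {1} -> Jazz (id 2, lvl 1), All (id 3, lvl 1), Movies (id 4, lvl 1).
Iteration 2: rows with parent_id in {2,3,4} -> Comedy (id 5, lvl 2), SciFi (id 7, lvl 2), Fiction (id 9, lvl 2).
Iteration 3: lvl < 2 fails for all current rows; recursion stops.
Total rows emitted: 7.

7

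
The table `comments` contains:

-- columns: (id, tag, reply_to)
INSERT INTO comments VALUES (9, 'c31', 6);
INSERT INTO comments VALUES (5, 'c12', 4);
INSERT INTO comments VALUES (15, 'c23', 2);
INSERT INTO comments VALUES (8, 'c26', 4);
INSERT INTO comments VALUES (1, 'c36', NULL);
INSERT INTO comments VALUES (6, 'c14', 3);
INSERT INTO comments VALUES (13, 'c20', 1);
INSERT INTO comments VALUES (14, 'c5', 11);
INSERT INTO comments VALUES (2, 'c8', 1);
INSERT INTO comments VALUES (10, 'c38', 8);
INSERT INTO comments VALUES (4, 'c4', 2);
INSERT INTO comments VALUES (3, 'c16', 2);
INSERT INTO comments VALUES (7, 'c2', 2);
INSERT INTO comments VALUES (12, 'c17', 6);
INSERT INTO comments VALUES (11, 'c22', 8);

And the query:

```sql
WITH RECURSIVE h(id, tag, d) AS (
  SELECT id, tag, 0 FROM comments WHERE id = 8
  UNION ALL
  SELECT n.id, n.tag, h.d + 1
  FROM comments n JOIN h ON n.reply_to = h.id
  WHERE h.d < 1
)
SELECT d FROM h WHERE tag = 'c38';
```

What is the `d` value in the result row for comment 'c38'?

1

Base: id=8 (c26) at d 0.
Iteration 1: rows with reply_to in {8} -> c38 (id 10, d 1), c22 (id 11, d 1).
Iteration 2: d < 1 fails for all current rows; recursion stops.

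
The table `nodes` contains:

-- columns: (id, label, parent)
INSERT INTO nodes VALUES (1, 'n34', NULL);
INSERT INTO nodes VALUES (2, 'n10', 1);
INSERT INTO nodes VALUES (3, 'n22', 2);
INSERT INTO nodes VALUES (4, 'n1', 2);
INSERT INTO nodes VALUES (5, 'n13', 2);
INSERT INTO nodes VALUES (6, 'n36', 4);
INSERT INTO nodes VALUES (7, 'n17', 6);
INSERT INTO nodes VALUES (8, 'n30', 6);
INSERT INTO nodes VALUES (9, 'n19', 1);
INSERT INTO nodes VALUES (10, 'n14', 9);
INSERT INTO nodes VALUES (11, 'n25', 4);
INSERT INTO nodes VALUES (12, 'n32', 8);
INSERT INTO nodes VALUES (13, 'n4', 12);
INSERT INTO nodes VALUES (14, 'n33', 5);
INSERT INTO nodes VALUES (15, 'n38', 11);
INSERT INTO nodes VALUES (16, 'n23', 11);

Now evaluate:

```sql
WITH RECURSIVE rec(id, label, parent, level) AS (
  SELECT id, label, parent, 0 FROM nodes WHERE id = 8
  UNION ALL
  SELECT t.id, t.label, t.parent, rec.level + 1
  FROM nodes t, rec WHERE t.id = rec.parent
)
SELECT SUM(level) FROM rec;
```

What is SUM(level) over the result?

10

Base: id=8 (n30), parent=6, level 0.
Iteration 1: join on id=6 -> n36 (id 6, parent=4, level 1).
Iteration 2: join on id=4 -> n1 (id 4, parent=2, level 2).
Iteration 3: join on id=2 -> n10 (id 2, parent=1, level 3).
Iteration 4: join on id=1 -> n34 (id 1, parent=NULL, level 4).
Iteration 5: parent is NULL; no match; recursion stops.
SUM(level) = 0 + 1 + 2 + 3 + 4 = 10.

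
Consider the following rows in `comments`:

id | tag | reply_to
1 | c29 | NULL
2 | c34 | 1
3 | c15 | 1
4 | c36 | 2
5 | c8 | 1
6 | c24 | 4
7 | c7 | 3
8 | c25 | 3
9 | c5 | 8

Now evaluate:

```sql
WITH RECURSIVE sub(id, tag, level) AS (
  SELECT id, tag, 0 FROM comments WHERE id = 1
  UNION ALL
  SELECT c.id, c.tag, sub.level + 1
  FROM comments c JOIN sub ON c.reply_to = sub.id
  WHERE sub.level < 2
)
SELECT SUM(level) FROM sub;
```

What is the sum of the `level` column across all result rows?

9

Base: id=1 (c29) at level 0.
Iteration 1: rows with reply_to in {1} -> c34 (id 2, level 1), c15 (id 3, level 1), c8 (id 5, level 1).
Iteration 2: rows with reply_to in {2,3,5} -> c36 (id 4, level 2), c7 (id 7, level 2), c25 (id 8, level 2).
Iteration 3: level < 2 fails for all current rows; recursion stops.
SUM(level) = 0 + 1 + 1 + 1 + 2 + 2 + 2 = 9.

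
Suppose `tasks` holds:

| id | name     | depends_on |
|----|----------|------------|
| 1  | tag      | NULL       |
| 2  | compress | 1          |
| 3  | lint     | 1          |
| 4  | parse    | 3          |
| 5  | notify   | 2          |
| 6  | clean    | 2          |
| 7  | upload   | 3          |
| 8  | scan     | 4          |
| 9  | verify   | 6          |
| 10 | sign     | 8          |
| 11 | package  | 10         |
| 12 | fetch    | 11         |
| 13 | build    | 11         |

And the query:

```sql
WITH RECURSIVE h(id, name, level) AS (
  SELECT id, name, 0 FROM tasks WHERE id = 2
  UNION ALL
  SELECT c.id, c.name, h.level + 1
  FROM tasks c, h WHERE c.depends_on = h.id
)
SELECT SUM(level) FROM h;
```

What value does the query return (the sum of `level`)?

Base: id=2 (compress) at level 0.
Iteration 1: rows with depends_on in {2} -> notify (id 5, level 1), clean (id 6, level 1).
Iteration 2: rows with depends_on in {5,6} -> verify (id 9, level 2).
Iteration 3: no rows with depends_on in {9}; recursion stops.
SUM(level) = 0 + 1 + 1 + 2 = 4.

4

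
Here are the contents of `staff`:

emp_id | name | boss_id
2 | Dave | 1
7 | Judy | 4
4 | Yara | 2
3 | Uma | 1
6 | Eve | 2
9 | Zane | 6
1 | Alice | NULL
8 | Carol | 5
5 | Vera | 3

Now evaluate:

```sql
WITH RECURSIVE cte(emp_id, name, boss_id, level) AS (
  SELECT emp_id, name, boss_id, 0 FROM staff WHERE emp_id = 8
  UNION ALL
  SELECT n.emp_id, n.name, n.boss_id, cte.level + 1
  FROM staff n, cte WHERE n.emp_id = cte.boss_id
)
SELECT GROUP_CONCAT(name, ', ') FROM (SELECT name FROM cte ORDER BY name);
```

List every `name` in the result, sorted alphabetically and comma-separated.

Alice, Carol, Uma, Vera

Base: emp_id=8 (Carol), boss_id=5, level 0.
Iteration 1: join on emp_id=5 -> Vera (id 5, boss_id=3, level 1).
Iteration 2: join on emp_id=3 -> Uma (id 3, boss_id=1, level 2).
Iteration 3: join on emp_id=1 -> Alice (id 1, boss_id=NULL, level 3).
Iteration 4: boss_id is NULL; no match; recursion stops.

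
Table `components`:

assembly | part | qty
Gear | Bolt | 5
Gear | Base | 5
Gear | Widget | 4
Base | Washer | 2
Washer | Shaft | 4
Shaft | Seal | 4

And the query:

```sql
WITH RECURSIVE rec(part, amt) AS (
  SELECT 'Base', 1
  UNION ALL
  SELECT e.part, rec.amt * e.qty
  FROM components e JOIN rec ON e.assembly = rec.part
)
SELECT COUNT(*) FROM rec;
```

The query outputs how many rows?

4

Base: (Base, amt=1).
Iteration 1: components of {Base} -> Washer = 1*2 = 2.
Iteration 2: components of {Washer} -> Shaft = 2*4 = 8.
Iteration 3: components of {Shaft} -> Seal = 8*4 = 32.
Iteration 4: no further components; recursion stops.
Total rows emitted: 4.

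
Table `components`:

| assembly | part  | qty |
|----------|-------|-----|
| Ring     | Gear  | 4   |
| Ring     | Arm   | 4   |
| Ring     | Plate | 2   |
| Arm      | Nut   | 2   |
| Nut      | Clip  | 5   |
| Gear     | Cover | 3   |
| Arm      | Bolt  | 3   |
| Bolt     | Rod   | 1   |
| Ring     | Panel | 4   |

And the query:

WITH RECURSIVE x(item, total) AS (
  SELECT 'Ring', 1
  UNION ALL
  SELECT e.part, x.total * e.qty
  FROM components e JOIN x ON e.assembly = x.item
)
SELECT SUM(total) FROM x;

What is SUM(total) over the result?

Base: (Ring, total=1).
Iteration 1: components of {Ring} -> Arm = 1*4 = 4, Gear = 1*4 = 4, Panel = 1*4 = 4, Plate = 1*2 = 2.
Iteration 2: components of {Arm,Gear,Panel,Plate} -> Bolt = 4*3 = 12, Cover = 4*3 = 12, Nut = 4*2 = 8.
Iteration 3: components of {Bolt,Cover,Nut} -> Clip = 8*5 = 40, Rod = 12*1 = 12.
Iteration 4: no further components; recursion stops.
SUM(total) = 1 + 4 + 4 + 2 + 4 + 12 + 8 + 12 + 40 + 12 = 99.

99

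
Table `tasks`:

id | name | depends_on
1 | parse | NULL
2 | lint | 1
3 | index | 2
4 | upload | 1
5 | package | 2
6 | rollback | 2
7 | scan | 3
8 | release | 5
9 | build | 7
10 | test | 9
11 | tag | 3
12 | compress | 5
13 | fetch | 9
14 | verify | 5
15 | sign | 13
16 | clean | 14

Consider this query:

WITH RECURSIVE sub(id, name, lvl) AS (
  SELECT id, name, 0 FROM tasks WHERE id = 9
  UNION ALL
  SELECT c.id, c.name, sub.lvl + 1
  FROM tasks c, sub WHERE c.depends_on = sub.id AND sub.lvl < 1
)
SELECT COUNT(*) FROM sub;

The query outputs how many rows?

3

Base: id=9 (build) at lvl 0.
Iteration 1: rows with depends_on in {9} -> test (id 10, lvl 1), fetch (id 13, lvl 1).
Iteration 2: lvl < 1 fails for all current rows; recursion stops.
Total rows emitted: 3.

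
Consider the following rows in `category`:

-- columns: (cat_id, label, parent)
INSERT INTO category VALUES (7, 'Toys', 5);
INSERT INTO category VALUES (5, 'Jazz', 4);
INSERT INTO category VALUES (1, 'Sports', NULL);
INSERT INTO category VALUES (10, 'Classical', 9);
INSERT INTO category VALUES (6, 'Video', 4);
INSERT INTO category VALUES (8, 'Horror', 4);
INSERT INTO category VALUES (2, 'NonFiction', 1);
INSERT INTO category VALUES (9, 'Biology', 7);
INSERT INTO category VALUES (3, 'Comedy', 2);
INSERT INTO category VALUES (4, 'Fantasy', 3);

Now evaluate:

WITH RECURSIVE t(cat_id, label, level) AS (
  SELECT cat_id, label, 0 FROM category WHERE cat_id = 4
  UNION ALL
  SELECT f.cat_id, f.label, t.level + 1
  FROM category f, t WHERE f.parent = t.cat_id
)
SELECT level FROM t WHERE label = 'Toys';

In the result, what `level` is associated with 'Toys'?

Base: cat_id=4 (Fantasy) at level 0.
Iteration 1: rows with parent in {4} -> Jazz (id 5, level 1), Video (id 6, level 1), Horror (id 8, level 1).
Iteration 2: rows with parent in {5,6,8} -> Toys (id 7, level 2).
Iteration 3: rows with parent in {7} -> Biology (id 9, level 3).
Iteration 4: rows with parent in {9} -> Classical (id 10, level 4).
Iteration 5: no rows with parent in {10}; recursion stops.

2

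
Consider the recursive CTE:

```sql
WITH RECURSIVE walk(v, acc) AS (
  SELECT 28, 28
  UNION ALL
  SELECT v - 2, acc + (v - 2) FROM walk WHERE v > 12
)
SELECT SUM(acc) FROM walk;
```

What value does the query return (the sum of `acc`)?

1020

Base: v=28, acc=28.
Iteration 1: 28 > 12 holds -> v = 28 - 2 = 26, acc = 28 + 26 = 54.
Iteration 2: 26 > 12 holds -> v = 26 - 2 = 24, acc = 54 + 24 = 78.
Iteration 3: 24 > 12 holds -> v = 24 - 2 = 22, acc = 78 + 22 = 100.
Iteration 4: 22 > 12 holds -> v = 22 - 2 = 20, acc = 100 + 20 = 120.
Iteration 5: 20 > 12 holds -> v = 20 - 2 = 18, acc = 120 + 18 = 138.
Iteration 6: 18 > 12 holds -> v = 18 - 2 = 16, acc = 138 + 16 = 154.
Iteration 7: 16 > 12 holds -> v = 16 - 2 = 14, acc = 154 + 14 = 168.
Iteration 8: 14 > 12 holds -> v = 14 - 2 = 12, acc = 168 + 12 = 180.
Iteration 9: 12 > 12 fails; recursion stops.
SUM(acc) = 28 + 54 + 78 + 100 + 120 + 138 + 154 + 168 + 180 = 1020.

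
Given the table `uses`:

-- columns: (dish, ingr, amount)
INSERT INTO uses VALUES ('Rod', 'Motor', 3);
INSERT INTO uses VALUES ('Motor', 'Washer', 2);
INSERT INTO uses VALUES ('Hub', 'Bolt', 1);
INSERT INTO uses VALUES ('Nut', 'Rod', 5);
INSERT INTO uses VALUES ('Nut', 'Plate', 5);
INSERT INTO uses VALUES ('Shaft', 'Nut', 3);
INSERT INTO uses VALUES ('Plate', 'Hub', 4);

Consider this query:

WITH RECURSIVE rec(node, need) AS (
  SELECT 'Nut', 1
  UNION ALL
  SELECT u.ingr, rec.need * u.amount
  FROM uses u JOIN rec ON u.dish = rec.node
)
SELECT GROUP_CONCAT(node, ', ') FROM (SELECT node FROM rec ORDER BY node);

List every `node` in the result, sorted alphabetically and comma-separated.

Base: (Nut, need=1).
Iteration 1: components of {Nut} -> Plate = 1*5 = 5, Rod = 1*5 = 5.
Iteration 2: components of {Plate,Rod} -> Hub = 5*4 = 20, Motor = 5*3 = 15.
Iteration 3: components of {Hub,Motor} -> Bolt = 20*1 = 20, Washer = 15*2 = 30.
Iteration 4: no further components; recursion stops.

Bolt, Hub, Motor, Nut, Plate, Rod, Washer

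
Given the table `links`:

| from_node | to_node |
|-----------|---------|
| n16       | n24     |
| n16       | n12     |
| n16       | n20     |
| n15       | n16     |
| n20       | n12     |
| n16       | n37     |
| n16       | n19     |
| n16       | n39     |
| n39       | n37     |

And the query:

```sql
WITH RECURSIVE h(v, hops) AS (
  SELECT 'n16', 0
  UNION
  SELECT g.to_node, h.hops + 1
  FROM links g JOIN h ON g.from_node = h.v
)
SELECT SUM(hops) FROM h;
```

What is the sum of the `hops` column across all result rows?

Base: (n16, hops=0).
Iteration 1: edges from {n16} -> (n12, hops=1), (n19, hops=1), (n20, hops=1), (n24, hops=1), (n37, hops=1), (n39, hops=1).
Iteration 2: edges from {n12,n19,n20,n24,n37,n39} -> (n12, hops=2), (n37, hops=2).
Iteration 3: no outgoing edges from {n12,n37}; recursion stops.
SUM(hops) = 0 + 1 + 1 + 1 + 1 + 1 + 1 + 2 + 2 = 10.

10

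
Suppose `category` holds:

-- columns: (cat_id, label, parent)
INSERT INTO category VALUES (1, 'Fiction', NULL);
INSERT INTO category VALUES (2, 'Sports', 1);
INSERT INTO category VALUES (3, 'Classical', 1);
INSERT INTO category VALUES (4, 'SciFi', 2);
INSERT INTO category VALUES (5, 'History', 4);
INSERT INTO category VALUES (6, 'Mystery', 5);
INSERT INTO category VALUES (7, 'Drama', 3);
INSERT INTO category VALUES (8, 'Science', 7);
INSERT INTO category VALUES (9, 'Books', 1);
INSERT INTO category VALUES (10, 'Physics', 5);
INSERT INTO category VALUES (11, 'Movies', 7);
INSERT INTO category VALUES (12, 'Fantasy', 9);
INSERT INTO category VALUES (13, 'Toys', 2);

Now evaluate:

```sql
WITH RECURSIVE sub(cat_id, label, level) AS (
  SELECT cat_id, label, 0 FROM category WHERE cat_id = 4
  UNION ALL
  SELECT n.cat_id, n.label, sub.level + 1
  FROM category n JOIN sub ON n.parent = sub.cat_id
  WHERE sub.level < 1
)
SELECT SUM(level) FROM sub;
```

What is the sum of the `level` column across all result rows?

Base: cat_id=4 (SciFi) at level 0.
Iteration 1: rows with parent in {4} -> History (id 5, level 1).
Iteration 2: level < 1 fails for all current rows; recursion stops.
SUM(level) = 0 + 1 = 1.

1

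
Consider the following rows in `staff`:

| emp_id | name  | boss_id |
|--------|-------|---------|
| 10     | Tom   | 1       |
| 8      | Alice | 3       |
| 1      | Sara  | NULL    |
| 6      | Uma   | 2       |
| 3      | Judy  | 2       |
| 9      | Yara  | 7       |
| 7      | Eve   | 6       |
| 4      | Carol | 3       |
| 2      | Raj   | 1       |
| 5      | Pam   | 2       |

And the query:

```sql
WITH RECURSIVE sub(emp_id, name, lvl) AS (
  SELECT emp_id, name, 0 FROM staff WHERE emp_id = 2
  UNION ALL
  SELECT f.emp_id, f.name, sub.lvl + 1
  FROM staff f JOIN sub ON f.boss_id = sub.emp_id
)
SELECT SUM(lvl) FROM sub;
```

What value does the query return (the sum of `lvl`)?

12

Base: emp_id=2 (Raj) at lvl 0.
Iteration 1: rows with boss_id in {2} -> Judy (id 3, lvl 1), Pam (id 5, lvl 1), Uma (id 6, lvl 1).
Iteration 2: rows with boss_id in {3,5,6} -> Carol (id 4, lvl 2), Eve (id 7, lvl 2), Alice (id 8, lvl 2).
Iteration 3: rows with boss_id in {4,7,8} -> Yara (id 9, lvl 3).
Iteration 4: no rows with boss_id in {9}; recursion stops.
SUM(lvl) = 0 + 1 + 1 + 1 + 2 + 2 + 2 + 3 = 12.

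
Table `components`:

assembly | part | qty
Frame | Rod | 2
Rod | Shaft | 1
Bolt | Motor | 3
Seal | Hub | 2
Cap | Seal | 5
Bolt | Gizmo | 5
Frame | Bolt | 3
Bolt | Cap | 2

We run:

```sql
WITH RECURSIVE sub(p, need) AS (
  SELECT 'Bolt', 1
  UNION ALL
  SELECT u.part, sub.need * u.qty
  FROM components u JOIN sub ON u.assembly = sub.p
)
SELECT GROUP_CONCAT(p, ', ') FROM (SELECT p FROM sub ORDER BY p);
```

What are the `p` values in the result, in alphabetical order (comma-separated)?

Bolt, Cap, Gizmo, Hub, Motor, Seal

Base: (Bolt, need=1).
Iteration 1: components of {Bolt} -> Cap = 1*2 = 2, Gizmo = 1*5 = 5, Motor = 1*3 = 3.
Iteration 2: components of {Cap,Gizmo,Motor} -> Seal = 2*5 = 10.
Iteration 3: components of {Seal} -> Hub = 10*2 = 20.
Iteration 4: no further components; recursion stops.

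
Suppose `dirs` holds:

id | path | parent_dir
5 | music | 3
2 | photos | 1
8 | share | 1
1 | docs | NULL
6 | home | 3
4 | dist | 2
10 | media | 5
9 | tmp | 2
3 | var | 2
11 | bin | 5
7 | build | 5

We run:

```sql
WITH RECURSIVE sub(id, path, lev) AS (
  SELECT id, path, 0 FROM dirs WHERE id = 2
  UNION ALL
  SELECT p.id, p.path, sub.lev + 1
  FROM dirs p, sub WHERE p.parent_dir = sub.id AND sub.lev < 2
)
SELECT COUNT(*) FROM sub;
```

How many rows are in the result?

6

Base: id=2 (photos) at lev 0.
Iteration 1: rows with parent_dir in {2} -> var (id 3, lev 1), dist (id 4, lev 1), tmp (id 9, lev 1).
Iteration 2: rows with parent_dir in {3,4,9} -> music (id 5, lev 2), home (id 6, lev 2).
Iteration 3: lev < 2 fails for all current rows; recursion stops.
Total rows emitted: 6.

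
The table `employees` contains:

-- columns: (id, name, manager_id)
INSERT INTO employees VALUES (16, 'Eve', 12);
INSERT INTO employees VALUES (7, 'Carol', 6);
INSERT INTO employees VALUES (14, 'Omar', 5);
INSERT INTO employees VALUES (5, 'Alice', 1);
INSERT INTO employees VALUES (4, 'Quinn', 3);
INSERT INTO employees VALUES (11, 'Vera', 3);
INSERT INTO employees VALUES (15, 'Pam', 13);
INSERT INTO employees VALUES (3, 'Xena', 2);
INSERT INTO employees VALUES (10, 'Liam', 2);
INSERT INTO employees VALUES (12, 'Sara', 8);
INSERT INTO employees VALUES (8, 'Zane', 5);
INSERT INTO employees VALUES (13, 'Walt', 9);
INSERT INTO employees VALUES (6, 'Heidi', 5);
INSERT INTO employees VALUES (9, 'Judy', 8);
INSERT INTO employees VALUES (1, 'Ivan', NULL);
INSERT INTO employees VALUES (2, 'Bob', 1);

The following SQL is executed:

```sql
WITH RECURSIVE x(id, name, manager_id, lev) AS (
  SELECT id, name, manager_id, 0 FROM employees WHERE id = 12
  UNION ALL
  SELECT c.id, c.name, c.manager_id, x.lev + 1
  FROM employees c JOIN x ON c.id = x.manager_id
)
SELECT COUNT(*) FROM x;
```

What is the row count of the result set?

4

Base: id=12 (Sara), manager_id=8, lev 0.
Iteration 1: join on id=8 -> Zane (id 8, manager_id=5, lev 1).
Iteration 2: join on id=5 -> Alice (id 5, manager_id=1, lev 2).
Iteration 3: join on id=1 -> Ivan (id 1, manager_id=NULL, lev 3).
Iteration 4: manager_id is NULL; no match; recursion stops.
Total rows emitted: 4.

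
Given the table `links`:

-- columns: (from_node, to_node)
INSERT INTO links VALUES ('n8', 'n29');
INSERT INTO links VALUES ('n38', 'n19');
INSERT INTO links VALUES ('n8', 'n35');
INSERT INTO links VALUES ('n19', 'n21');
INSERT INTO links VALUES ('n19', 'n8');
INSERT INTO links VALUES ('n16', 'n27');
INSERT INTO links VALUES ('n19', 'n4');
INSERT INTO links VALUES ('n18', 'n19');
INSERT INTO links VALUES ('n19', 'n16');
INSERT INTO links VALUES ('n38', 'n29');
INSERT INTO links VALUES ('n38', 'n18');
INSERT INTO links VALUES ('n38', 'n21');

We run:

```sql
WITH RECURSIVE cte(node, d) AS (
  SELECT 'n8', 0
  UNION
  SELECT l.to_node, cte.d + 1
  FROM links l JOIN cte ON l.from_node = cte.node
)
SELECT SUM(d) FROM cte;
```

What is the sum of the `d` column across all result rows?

Base: (n8, d=0).
Iteration 1: edges from {n8} -> (n29, d=1), (n35, d=1).
Iteration 2: no outgoing edges from {n29,n35}; recursion stops.
SUM(d) = 0 + 1 + 1 = 2.

2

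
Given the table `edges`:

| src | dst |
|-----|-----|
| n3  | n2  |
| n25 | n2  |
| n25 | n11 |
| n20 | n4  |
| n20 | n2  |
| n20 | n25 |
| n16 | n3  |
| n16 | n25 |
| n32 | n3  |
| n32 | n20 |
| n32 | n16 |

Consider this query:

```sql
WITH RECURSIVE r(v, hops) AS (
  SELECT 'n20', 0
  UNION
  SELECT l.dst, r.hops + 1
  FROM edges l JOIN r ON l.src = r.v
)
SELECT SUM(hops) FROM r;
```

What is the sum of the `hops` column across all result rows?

7

Base: (n20, hops=0).
Iteration 1: edges from {n20} -> (n2, hops=1), (n25, hops=1), (n4, hops=1).
Iteration 2: edges from {n2,n25,n4} -> (n11, hops=2), (n2, hops=2).
Iteration 3: no outgoing edges from {n11,n2}; recursion stops.
SUM(hops) = 0 + 1 + 1 + 1 + 2 + 2 = 7.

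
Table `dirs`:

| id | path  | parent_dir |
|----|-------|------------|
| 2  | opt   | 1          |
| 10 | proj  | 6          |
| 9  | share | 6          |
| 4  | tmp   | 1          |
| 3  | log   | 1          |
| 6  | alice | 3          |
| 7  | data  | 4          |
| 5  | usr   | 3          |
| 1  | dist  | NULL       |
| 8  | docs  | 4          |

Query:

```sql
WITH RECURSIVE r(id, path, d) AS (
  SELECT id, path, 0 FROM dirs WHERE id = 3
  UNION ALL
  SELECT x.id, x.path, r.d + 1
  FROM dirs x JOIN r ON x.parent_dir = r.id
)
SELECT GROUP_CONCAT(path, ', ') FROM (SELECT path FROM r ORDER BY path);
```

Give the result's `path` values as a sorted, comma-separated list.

alice, log, proj, share, usr

Base: id=3 (log) at d 0.
Iteration 1: rows with parent_dir in {3} -> usr (id 5, d 1), alice (id 6, d 1).
Iteration 2: rows with parent_dir in {5,6} -> share (id 9, d 2), proj (id 10, d 2).
Iteration 3: no rows with parent_dir in {9,10}; recursion stops.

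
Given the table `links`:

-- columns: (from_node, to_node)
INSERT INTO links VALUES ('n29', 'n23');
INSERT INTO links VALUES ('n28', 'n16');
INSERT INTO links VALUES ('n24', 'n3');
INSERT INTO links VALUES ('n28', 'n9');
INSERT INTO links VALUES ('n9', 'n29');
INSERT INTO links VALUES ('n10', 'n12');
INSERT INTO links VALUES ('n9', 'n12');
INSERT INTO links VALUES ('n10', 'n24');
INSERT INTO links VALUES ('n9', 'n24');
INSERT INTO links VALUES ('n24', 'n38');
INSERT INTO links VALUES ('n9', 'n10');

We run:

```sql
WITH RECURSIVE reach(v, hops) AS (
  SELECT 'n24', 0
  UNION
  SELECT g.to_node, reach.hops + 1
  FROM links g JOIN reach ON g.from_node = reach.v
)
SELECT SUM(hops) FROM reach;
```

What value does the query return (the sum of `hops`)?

Base: (n24, hops=0).
Iteration 1: edges from {n24} -> (n3, hops=1), (n38, hops=1).
Iteration 2: no outgoing edges from {n3,n38}; recursion stops.
SUM(hops) = 0 + 1 + 1 = 2.

2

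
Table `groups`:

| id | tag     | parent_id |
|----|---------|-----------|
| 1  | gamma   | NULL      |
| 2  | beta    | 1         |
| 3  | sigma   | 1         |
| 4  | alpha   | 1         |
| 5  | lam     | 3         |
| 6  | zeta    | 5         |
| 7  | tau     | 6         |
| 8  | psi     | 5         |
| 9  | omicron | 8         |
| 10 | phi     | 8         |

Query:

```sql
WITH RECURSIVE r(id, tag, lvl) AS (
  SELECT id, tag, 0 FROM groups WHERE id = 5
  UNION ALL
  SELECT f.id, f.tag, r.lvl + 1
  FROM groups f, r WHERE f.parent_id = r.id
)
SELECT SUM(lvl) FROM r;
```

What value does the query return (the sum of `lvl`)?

Base: id=5 (lam) at lvl 0.
Iteration 1: rows with parent_id in {5} -> zeta (id 6, lvl 1), psi (id 8, lvl 1).
Iteration 2: rows with parent_id in {6,8} -> tau (id 7, lvl 2), omicron (id 9, lvl 2), phi (id 10, lvl 2).
Iteration 3: no rows with parent_id in {7,9,10}; recursion stops.
SUM(lvl) = 0 + 1 + 1 + 2 + 2 + 2 = 8.

8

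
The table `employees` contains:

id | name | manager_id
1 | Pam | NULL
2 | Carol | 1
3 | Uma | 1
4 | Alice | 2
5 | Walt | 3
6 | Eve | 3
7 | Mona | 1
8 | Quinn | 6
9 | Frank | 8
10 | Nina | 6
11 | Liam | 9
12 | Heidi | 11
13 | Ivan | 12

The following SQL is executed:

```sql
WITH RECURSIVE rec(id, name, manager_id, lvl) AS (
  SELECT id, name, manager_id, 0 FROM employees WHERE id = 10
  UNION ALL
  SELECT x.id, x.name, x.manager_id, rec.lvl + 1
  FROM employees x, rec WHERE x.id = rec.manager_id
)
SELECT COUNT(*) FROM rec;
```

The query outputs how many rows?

Base: id=10 (Nina), manager_id=6, lvl 0.
Iteration 1: join on id=6 -> Eve (id 6, manager_id=3, lvl 1).
Iteration 2: join on id=3 -> Uma (id 3, manager_id=1, lvl 2).
Iteration 3: join on id=1 -> Pam (id 1, manager_id=NULL, lvl 3).
Iteration 4: manager_id is NULL; no match; recursion stops.
Total rows emitted: 4.

4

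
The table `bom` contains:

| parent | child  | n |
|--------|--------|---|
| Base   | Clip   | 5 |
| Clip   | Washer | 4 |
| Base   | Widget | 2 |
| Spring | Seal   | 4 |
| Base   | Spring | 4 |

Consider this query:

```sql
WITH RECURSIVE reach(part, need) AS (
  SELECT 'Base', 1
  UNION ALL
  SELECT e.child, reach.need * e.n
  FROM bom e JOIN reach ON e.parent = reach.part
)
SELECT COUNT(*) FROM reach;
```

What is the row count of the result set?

Base: (Base, need=1).
Iteration 1: components of {Base} -> Clip = 1*5 = 5, Spring = 1*4 = 4, Widget = 1*2 = 2.
Iteration 2: components of {Clip,Spring,Widget} -> Seal = 4*4 = 16, Washer = 5*4 = 20.
Iteration 3: no further components; recursion stops.
Total rows emitted: 6.

6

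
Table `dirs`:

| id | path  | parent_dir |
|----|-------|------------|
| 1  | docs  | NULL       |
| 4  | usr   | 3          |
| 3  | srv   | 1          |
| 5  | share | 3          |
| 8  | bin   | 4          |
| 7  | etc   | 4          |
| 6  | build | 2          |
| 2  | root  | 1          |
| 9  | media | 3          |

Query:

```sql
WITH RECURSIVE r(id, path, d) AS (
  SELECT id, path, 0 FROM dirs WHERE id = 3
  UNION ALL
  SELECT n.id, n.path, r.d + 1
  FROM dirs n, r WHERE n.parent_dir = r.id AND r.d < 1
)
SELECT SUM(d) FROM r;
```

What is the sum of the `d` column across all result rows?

Base: id=3 (srv) at d 0.
Iteration 1: rows with parent_dir in {3} -> usr (id 4, d 1), share (id 5, d 1), media (id 9, d 1).
Iteration 2: d < 1 fails for all current rows; recursion stops.
SUM(d) = 0 + 1 + 1 + 1 = 3.

3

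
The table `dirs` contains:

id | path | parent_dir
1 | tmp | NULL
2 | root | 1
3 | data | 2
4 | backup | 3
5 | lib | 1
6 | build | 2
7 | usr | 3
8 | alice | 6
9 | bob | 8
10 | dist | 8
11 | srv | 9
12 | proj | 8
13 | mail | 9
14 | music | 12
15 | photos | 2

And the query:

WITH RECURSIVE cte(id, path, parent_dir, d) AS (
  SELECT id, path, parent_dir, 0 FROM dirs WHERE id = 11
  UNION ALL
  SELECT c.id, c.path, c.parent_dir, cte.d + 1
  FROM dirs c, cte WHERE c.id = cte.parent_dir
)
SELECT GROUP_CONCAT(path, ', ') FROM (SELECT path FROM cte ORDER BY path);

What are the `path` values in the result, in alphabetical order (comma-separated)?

alice, bob, build, root, srv, tmp

Base: id=11 (srv), parent_dir=9, d 0.
Iteration 1: join on id=9 -> bob (id 9, parent_dir=8, d 1).
Iteration 2: join on id=8 -> alice (id 8, parent_dir=6, d 2).
Iteration 3: join on id=6 -> build (id 6, parent_dir=2, d 3).
Iteration 4: join on id=2 -> root (id 2, parent_dir=1, d 4).
Iteration 5: join on id=1 -> tmp (id 1, parent_dir=NULL, d 5).
Iteration 6: parent_dir is NULL; no match; recursion stops.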